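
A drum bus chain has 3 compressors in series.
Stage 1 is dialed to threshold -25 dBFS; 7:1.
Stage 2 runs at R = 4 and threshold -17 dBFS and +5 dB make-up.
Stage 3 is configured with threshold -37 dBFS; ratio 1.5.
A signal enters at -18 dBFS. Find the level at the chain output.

-25 dBFS

Stage 1: overshoot 7 dB → 7/7 = 1 dB → -24 dBFS.
Stage 2: -24 dBFS is at or below the -17 dBFS threshold — no compression; make-up brings it to -19 dBFS.
Stage 3: -19 dBFS is 18 dB over -37 dBFS; at 1.5:1 that becomes 12 dB over, giving -25 dBFS.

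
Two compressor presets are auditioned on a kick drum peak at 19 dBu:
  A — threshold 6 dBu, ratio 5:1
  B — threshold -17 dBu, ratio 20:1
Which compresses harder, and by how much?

B, by 23.8 dB

A: GR = 13 − 13/5 = 10.4 dB.
B: GR = 36 − 36/20 = 34.2 dB.
B applies 23.8 dB more gain reduction.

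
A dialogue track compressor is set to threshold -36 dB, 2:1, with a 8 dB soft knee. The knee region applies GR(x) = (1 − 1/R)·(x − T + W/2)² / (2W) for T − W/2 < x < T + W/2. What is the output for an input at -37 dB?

x − T + W/2 = -37 − (-36) + 4 = 3.
GR = (1 − 1/2) × 3² / 16 = 0.5 × 9 / 16 = 0.28125 dB.
Output = -37 − 0.28125 = -37.28125 dB.

-37.28125 dB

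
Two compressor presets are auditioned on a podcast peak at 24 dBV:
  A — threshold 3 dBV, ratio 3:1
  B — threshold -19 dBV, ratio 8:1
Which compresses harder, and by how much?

B, by 23.625 dB

A: GR = 21 − 21/3 = 14 dB.
B: GR = 43 − 43/8 = 37.625 dB.
B applies 23.625 dB more gain reduction.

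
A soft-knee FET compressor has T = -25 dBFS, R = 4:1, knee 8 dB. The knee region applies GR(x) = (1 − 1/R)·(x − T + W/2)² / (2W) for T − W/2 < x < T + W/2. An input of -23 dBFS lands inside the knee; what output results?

x − T + W/2 = -23 − (-25) + 4 = 6.
GR = (1 − 1/4) × 6² / 16 = 0.75 × 36 / 16 = 1.6875 dB.
Output = -23 − 1.6875 = -24.6875 dBFS.

-24.6875 dBFS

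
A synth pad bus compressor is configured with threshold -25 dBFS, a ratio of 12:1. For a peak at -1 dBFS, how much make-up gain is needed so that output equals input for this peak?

Without make-up, output = threshold + overshoot/12 = -25 + 2 = -23 dBFS.
Gap to target: 22 dB.

22 dB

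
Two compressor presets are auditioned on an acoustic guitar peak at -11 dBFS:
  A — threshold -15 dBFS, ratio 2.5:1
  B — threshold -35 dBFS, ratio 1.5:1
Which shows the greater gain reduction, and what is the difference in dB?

B, by 5.6 dB

A: overshoot 4 dB → output overshoot 1.6 dB → GR 2.4 dB.
B: overshoot 24 dB → output overshoot 16 dB → GR 8 dB.
Difference: 5.6 dB in favour of B.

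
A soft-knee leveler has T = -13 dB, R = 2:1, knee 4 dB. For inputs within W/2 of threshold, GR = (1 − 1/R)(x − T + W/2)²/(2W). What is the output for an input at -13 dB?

-13.25 dB

x − T + W/2 = -13 − (-13) + 2 = 2.
GR = (1 − 1/2) × 2² / 8 = 0.5 × 4 / 8 = 0.25 dB.
Output = -13 − 0.25 = -13.25 dB.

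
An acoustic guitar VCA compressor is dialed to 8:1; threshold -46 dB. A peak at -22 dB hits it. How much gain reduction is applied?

21 dB

Overshoot = -22 − (-46) = 24 dB.
A 8:1 ratio leaves 3 dB of that excess.
GR = overshoot in − overshoot out = 24 − 3 = 21 dB.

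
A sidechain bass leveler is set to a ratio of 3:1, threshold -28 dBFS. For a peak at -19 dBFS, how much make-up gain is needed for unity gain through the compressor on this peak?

6 dB

The peak compresses to -28 + 9/3 = -25 dBFS.
To reach -19 dBFS requires -19 − (-25) = 6 dB of make-up.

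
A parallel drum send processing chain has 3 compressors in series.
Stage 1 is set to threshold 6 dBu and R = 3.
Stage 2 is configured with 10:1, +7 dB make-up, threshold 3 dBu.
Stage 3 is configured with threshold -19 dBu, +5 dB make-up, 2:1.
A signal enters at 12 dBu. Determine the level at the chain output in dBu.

Stage 1: 12 dBu is 6 dB over 6 dBu; at 3:1 that becomes 2 dB over, giving 8 dBu.
Stage 2: 8 dBu is 5 dB over 3 dBu; at 10:1 that becomes 0.5 dB over, giving 3.5 dBu; +7 dB make-up → 10.5 dBu.
Stage 3: 10.5 dBu is 29.5 dB over -19 dBu; at 2:1 that becomes 14.75 dB over, giving -4.25 dBu; +5 dB make-up → 0.75 dBu.

0.75 dBu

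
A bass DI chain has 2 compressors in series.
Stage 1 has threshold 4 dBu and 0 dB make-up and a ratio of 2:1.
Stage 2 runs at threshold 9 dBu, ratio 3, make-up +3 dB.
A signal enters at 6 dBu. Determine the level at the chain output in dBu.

Stage 1: overshoot 2 dB → 2/2 = 1 dB → 5 dBu.
Stage 2: 5 dBu ≤ 9 dBu, so stage 2 doesn't engage; make-up brings it to 8 dBu.

8 dBu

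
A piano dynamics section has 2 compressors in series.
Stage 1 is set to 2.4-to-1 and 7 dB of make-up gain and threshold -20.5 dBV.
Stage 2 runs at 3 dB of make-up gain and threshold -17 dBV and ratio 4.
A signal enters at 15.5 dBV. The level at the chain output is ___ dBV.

Stage 1: 36 dB above -20.5 dBV, reduced 2.4:1 to 15 dB above → -5.5 dBV; +7 dB make-up → 1.5 dBV.
Stage 2: overshoot 18.5 dB → 18.5/4 = 4.625 dB → -12.375 dBV; +3 dB make-up → -9.375 dBV.

-9.375 dBV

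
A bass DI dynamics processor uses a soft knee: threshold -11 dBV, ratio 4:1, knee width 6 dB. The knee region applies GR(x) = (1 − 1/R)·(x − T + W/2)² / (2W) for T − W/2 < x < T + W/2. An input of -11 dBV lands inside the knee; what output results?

-11.5625 dBV

x − T + W/2 = -11 − (-11) + 3 = 3.
GR = (1 − 1/4) × 3² / 12 = 0.75 × 9 / 12 = 0.5625 dB.
Output = -11 − 0.5625 = -11.5625 dBV.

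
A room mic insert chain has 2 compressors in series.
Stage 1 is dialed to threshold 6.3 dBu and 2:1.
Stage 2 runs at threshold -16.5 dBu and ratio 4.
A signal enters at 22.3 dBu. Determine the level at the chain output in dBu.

-8.8 dBu

Stage 1: 16 dB above 6.3 dBu, reduced 2:1 to 8 dB above → 14.3 dBu.
Stage 2: 30.8 dB above -16.5 dBu, reduced 4:1 to 7.7 dB above → -8.8 dBu.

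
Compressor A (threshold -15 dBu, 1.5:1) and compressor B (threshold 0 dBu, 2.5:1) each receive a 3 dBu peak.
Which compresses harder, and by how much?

A: GR = 18 − 18/1.5 = 6 dB.
B: GR = 3 − 3/2.5 = 1.8 dB.
A applies 4.2 dB more gain reduction.

A, by 4.2 dB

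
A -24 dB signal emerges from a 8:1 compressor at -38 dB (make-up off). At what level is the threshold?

Input is 16 dB above T (since output overshoot × R = input overshoot: (-38 − T)·8 = -24 − T gives T = -40 dB).
Check: -40 + (-24 − (-40))/8 = -40 + 2 = -38 dB. ✓

-40 dB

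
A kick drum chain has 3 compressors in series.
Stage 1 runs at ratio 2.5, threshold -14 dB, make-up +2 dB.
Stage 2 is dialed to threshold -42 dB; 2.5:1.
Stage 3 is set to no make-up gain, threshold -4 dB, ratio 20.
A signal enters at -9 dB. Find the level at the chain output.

-29.2 dB

Stage 1: 5 dB above -14 dB, reduced 2.5:1 to 2 dB above → -12 dB; +2 dB make-up → -10 dB.
Stage 2: -10 dB is 32 dB over -42 dB; at 2.5:1 that becomes 12.8 dB over, giving -29.2 dB.
Stage 3: -29.2 dB is at or below the -4 dB threshold — no compression; output -29.2 dB.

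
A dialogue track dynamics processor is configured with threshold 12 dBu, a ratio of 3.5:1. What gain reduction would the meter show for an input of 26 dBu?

Overshoot = 26 − 12 = 14 dB.
A 3.5:1 ratio leaves 4 dB of that excess.
So the signal is attenuated by 14 − 4 = 10 dB.

10 dB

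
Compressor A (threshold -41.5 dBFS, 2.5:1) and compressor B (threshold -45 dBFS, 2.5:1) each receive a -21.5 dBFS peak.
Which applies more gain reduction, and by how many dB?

B, by 2.1 dB

A: 20 dB over, compressed to 8 dB over, so 12 dB of GR.
B: 23.5 dB over, compressed to 9.4 dB over, so 14.1 dB of GR.
B applies 2.1 dB more gain reduction.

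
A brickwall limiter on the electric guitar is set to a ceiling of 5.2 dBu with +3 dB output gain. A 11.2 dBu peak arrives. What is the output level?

The limiter clamps the peak to its 5.2 dBu ceiling.
Output gain then adds 3 dB: 5.2 + 3 = 8.2 dBu.

8.2 dBu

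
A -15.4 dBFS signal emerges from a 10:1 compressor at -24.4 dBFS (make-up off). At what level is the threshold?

-25.4 dBFS

Input is 10 dB above T (since output overshoot × R = input overshoot: (-24.4 − T)·10 = -15.4 − T gives T = -25.4 dBFS).
Check: -25.4 + (-15.4 − (-25.4))/10 = -25.4 + 1 = -24.4 dBFS. ✓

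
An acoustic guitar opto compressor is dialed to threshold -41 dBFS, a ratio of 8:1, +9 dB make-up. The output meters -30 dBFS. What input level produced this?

-25 dBFS

Remove make-up: -30 − 9 = -39 dBFS.
That's 2 dB above the -41 dBFS threshold.
Undo the ratio: input overshoot = 2 × 8 = 16 dB, giving input = -25 dBFS.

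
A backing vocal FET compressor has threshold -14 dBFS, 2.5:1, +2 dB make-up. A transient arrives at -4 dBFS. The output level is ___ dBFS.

-4 dBFS sits 10 dB over threshold.
2.5:1 compression reduces that to 10/2.5 = 4 dB over.
That puts the output at -10 dBFS; make-up adds 2 dB, giving -8 dBFS.

-8 dBFS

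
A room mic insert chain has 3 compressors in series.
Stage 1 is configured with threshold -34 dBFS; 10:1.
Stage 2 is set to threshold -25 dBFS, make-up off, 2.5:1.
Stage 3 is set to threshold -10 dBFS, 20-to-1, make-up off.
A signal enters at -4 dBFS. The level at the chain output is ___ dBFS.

Stage 1: overshoot 30 dB → 30/10 = 3 dB → -31 dBFS.
Stage 2: -31 dBFS ≤ -25 dBFS, so stage 2 doesn't engage; output -31 dBFS.
Stage 3: below threshold (-31 ≤ -10); passes unchanged; output -31 dBFS.

-31 dBFS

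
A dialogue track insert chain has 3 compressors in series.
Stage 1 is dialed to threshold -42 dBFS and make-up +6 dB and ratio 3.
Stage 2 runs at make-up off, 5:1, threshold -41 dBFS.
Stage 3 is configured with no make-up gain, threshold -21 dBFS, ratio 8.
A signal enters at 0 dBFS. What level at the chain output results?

-37.2 dBFS

Stage 1: overshoot 42 dB → 42/3 = 14 dB → -28 dBFS; +6 dB make-up → -22 dBFS.
Stage 2: overshoot 19 dB → 19/5 = 3.8 dB → -37.2 dBFS.
Stage 3: -37.2 dBFS is at or below the -21 dBFS threshold — no compression; output -37.2 dBFS.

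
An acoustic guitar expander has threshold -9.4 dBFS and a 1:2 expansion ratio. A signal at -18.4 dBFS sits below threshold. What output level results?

-27.4 dBFS

Below threshold, a 1:2 expander applies gain = (2−1)×(T − x) of attenuation.
(2−1) × 9 = 9 dB, so output = -18.4 − 9 = -27.4 dBFS.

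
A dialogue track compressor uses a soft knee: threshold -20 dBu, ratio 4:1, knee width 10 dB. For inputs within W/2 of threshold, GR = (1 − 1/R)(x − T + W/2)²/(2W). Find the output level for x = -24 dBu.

-24.0375 dBu

x − T + W/2 = -24 − (-20) + 5 = 1.
GR = (1 − 1/4) × 1² / 20 = 0.75 × 1 / 20 = 0.0375 dB.
Output = -24 − 0.0375 = -24.0375 dBu.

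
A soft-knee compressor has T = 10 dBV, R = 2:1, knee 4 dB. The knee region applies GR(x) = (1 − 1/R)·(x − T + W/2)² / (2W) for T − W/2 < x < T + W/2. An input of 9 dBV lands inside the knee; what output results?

x − T + W/2 = 9 − 10 + 2 = 1.
GR = (1 − 1/2) × 1² / 8 = 0.5 × 1 / 8 = 0.0625 dB.
Output = 9 − 0.0625 = 8.9375 dBV.

8.9375 dBV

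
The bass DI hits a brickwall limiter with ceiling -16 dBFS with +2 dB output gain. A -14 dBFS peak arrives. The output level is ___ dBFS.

A brickwall limiter is an ∞:1 compressor: any input above the ceiling is clamped to -16 dBFS.
Output gain then adds 2 dB: -16 + 2 = -14 dBFS.

-14 dBFS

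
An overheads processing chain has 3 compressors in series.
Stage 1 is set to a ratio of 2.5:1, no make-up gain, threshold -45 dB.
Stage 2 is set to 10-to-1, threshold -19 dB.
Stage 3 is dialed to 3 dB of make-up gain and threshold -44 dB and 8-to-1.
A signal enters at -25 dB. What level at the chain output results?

Stage 1: 20 dB above -45 dB, reduced 2.5:1 to 8 dB above → -37 dB.
Stage 2: -37 dB is at or below the -19 dB threshold — no compression; output -37 dB.
Stage 3: 7 dB above -44 dB, reduced 8:1 to 0.875 dB above → -43.125 dB; +3 dB make-up → -40.125 dB.

-40.125 dB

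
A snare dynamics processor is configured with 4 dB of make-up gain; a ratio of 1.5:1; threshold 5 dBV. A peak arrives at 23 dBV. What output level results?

21 dBV

The input is 18 dB above the 5 dBV threshold.
At 1.5:1 the overshoot is divided by 1.5, leaving 12 dB above threshold.
Output = 5 + 12 = 17 dBV; make-up adds 4 dB, giving 21 dBV.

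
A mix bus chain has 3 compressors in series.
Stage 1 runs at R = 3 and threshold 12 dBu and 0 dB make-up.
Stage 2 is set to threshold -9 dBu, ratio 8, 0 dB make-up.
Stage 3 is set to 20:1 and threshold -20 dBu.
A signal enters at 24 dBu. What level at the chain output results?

Stage 1: 12 dB above 12 dBu, reduced 3:1 to 4 dB above → 16 dBu.
Stage 2: 16 dBu is 25 dB over -9 dBu; at 8:1 that becomes 3.125 dB over, giving -5.875 dBu.
Stage 3: 14.125 dB above -20 dBu, reduced 20:1 to 0.70625 dB above → -19.29375 dBu.

-19.29375 dBu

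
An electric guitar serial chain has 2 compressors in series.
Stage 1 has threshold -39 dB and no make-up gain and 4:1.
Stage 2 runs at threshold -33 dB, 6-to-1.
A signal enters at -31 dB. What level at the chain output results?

-37 dB

Stage 1: 8 dB above -39 dB, reduced 4:1 to 2 dB above → -37 dB.
Stage 2: -37 dB ≤ -33 dB, so stage 2 doesn't engage; output -37 dB.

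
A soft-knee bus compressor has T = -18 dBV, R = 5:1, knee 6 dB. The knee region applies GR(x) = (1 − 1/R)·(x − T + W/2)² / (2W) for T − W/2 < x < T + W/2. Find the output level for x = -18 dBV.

x − T + W/2 = -18 − (-18) + 3 = 3.
GR = (1 − 1/5) × 3² / 12 = 0.8 × 9 / 12 = 0.6 dB.
Output = -18 − 0.6 = -18.6 dBV.

-18.6 dBV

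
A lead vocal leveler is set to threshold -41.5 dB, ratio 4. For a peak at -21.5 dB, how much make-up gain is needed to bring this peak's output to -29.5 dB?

7 dB

Overshoot 20 dB → 20/4 = 5 dB after compression, so the compressed level is -41.5 + 5 = -36.5 dB.
Make-up = target − compressed = -29.5 − (-36.5) = 7 dB.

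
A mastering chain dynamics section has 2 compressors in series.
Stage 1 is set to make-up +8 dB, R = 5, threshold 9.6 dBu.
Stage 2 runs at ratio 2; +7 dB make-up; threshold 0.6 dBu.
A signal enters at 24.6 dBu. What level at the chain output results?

Stage 1: 24.6 dBu is 15 dB over 9.6 dBu; at 5:1 that becomes 3 dB over, giving 12.6 dBu; +8 dB make-up → 20.6 dBu.
Stage 2: overshoot 20 dB → 20/2 = 10 dB → 10.6 dBu; +7 dB make-up → 17.6 dBu.

17.6 dBu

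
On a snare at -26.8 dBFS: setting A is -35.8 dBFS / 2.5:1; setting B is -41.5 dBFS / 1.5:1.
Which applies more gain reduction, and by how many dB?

A, by 0.5 dB

A: overshoot 9 dB → output overshoot 3.6 dB → GR 5.4 dB.
B: overshoot 14.7 dB → output overshoot 9.8 dB → GR 4.9 dB.
Difference: 0.5 dB in favour of A.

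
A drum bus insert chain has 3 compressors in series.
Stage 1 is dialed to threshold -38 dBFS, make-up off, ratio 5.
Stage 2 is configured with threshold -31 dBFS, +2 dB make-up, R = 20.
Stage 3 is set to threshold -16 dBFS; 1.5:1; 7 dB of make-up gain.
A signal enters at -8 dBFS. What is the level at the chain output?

-23 dBFS

Stage 1: overshoot 30 dB → 30/5 = 6 dB → -32 dBFS.
Stage 2: -32 dBFS ≤ -31 dBFS, so stage 2 doesn't engage; make-up brings it to -30 dBFS.
Stage 3: below threshold (-30 ≤ -16); passes unchanged; make-up brings it to -23 dBFS.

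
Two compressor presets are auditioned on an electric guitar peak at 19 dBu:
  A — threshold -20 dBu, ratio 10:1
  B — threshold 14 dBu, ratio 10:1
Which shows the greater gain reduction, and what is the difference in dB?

A: GR = 39 − 39/10 = 35.1 dB.
B: GR = 5 − 5/10 = 4.5 dB.
A reduces 30.6 dB more.

A, by 30.6 dB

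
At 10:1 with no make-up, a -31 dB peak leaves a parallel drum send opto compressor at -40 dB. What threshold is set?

Let T be the threshold. Output overshoot = (input overshoot)/R, so -40 − T = (-31 − T)/10.
10·(-40 − T) = -31 − T → 9·T = -400 − (-31) = -369.
T = -369/9 = -41 dB.

-41 dB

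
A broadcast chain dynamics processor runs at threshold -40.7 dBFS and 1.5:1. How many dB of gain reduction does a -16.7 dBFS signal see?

-16.7 dBFS exceeds the threshold by 24 dB.
At 1.5:1, output sits 24/1.5 = 16 dB above threshold.
GR = overshoot in − overshoot out = 24 − 16 = 8 dB.

8 dB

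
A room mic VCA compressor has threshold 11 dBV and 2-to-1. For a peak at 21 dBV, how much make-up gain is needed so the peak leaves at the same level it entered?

5 dB

Overshoot 10 dB → 10/2 = 5 dB after compression, so the compressed level is 11 + 5 = 16 dBV.
Make-up = target − compressed = 21 − 16 = 5 dB.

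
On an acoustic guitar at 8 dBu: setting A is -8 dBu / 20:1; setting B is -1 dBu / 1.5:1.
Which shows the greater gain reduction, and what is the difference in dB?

A, by 12.2 dB

A: 16 dB over, compressed to 0.8 dB over, so 15.2 dB of GR.
B: 9 dB over, compressed to 6 dB over, so 3 dB of GR.
Difference: 12.2 dB in favour of A.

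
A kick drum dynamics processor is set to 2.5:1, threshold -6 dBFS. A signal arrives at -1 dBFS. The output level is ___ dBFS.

-4 dBFS

Overshoot: -1 − (-6) = 5 dB.
The 5 dB excess becomes 2 dB after 2.5:1 reduction.
So the level is -6 + 2 = -4 dBFS.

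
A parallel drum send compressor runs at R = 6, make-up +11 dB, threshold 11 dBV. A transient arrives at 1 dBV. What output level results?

1 dBV is 10 dB below the 11 dBV threshold, so no gain reduction is applied.
Make-up gain adds 11 dB: 1 + 11 = 12 dBV.

12 dBV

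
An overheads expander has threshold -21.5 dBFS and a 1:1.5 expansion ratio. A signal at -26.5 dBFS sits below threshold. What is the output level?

-29 dBFS

Below threshold, a 1:1.5 expander applies gain = (1.5−1)×(T − x) of attenuation.
(1.5−1) × 5 = 2.5 dB, so output = -26.5 − 2.5 = -29 dBFS.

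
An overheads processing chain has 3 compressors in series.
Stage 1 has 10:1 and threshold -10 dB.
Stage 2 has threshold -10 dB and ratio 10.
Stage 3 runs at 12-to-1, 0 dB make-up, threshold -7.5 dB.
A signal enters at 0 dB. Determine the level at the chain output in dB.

Stage 1: overshoot 10 dB → 10/10 = 1 dB → -9 dB.
Stage 2: 1 dB above -10 dB, reduced 10:1 to 0.1 dB above → -9.9 dB.
Stage 3: below threshold (-9.9 ≤ -7.5); passes unchanged; output -9.9 dB.

-9.9 dB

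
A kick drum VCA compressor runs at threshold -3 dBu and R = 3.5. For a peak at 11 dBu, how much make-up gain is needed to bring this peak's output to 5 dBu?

Without make-up, output = threshold + overshoot/3.5 = -3 + 4 = 1 dBu.
Gap to target: 4 dB.

4 dB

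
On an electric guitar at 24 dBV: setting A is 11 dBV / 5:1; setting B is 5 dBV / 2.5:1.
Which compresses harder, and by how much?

B, by 1 dB

A: GR = 13 − 13/5 = 10.4 dB.
B: GR = 19 − 19/2.5 = 11.4 dB.
Difference: 1 dB in favour of B.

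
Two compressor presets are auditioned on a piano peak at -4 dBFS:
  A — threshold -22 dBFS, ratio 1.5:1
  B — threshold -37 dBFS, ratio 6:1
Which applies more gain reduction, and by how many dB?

A: overshoot 18 dB → output overshoot 12 dB → GR 6 dB.
B: overshoot 33 dB → output overshoot 5.5 dB → GR 27.5 dB.
B applies 21.5 dB more gain reduction.

B, by 21.5 dB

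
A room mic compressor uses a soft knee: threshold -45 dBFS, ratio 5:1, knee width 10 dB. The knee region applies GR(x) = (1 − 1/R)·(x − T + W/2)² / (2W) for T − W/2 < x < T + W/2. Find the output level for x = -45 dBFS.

x − T + W/2 = -45 − (-45) + 5 = 5.
GR = (1 − 1/5) × 5² / 20 = 0.8 × 25 / 20 = 1 dB.
Output = -45 − 1 = -46 dBFS.

-46 dBFS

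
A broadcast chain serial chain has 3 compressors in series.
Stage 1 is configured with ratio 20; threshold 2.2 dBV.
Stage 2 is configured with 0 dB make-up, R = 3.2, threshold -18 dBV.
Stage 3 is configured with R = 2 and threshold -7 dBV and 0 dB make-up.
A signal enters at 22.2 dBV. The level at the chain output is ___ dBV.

-11.375 dBV

Stage 1: 20 dB above 2.2 dBV, reduced 20:1 to 1 dB above → 3.2 dBV.
Stage 2: 3.2 dBV is 21.2 dB over -18 dBV; at 3.2:1 that becomes 6.625 dB over, giving -11.375 dBV.
Stage 3: -11.375 dBV ≤ -7 dBV, so stage 3 doesn't engage; output -11.375 dBV.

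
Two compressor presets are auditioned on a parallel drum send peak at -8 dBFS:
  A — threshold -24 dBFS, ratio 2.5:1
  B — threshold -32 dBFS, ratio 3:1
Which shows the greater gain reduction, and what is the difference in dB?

B, by 6.4 dB

A: GR = 16 − 16/2.5 = 9.6 dB.
B: GR = 24 − 24/3 = 16 dB.
B reduces 6.4 dB more.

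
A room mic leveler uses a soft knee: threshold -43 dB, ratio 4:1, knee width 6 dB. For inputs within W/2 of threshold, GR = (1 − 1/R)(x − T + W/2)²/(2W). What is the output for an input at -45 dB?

x − T + W/2 = -45 − (-43) + 3 = 1.
GR = (1 − 1/4) × 1² / 12 = 0.75 × 1 / 12 = 0.0625 dB.
Output = -45 − 0.0625 = -45.0625 dB.

-45.0625 dB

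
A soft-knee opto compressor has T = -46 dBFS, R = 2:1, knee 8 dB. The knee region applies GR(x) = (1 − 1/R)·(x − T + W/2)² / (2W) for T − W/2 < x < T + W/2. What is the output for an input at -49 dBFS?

-49.03125 dBFS

x − T + W/2 = -49 − (-46) + 4 = 1.
GR = (1 − 1/2) × 1² / 16 = 0.5 × 1 / 16 = 0.03125 dB.
Output = -49 − 0.03125 = -49.03125 dBFS.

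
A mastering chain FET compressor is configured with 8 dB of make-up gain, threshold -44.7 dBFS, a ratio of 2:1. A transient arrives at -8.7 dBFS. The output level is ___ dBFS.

Overshoot: -8.7 − (-44.7) = 36 dB.
At 2:1 the overshoot is divided by 2, leaving 18 dB above threshold.
Output = -44.7 + 18 = -26.7 dBFS; make-up adds 8 dB, giving -18.7 dBFS.

-18.7 dBFS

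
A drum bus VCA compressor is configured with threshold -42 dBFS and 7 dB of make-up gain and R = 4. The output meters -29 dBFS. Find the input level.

-18 dBFS

Before make-up, the level was -29 − 7 = -36 dBFS.
Post-compression overshoot = -36 − (-42) = 6 dB.
Input overshoot = R × output overshoot = 24 dB → input = -42 + 24 = -18 dBFS.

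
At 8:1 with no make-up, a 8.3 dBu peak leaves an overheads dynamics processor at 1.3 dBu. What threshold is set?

0.3 dBu

Gain reduction = 8.3 − 1.3 = 7 dB; output overshoot = GR / (R − 1) = 7 / 7 = 1 dB.
Threshold = output − output overshoot = 1.3 − 1 = 0.3 dBu.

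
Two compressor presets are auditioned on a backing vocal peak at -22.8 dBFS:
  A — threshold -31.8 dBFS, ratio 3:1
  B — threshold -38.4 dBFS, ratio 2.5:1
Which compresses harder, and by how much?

B, by 3.36 dB

A: 9 dB over, compressed to 3 dB over, so 6 dB of GR.
B: 15.6 dB over, compressed to 6.24 dB over, so 9.36 dB of GR.
Difference: 3.36 dB in favour of B.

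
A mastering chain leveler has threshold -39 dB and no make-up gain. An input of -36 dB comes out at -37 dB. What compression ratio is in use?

1.5:1

Input overshoot = -36 − (-39) = 3 dB; output overshoot = -37 − (-39) = 2 dB.
Ratio = 3 / 2 = 1.5.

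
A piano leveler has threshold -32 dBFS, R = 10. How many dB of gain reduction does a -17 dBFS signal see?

-17 dBFS exceeds the threshold by 15 dB.
At 10:1, output sits 15/10 = 1.5 dB above threshold.
Gain reduction = 15 − 1.5 = 13.5 dB.

13.5 dB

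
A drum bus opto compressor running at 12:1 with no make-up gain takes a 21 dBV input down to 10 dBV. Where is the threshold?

Let T be the threshold. Output overshoot = (input overshoot)/R, so 10 − T = (21 − T)/12.
12·(10 − T) = 21 − T → 11·T = 120 − 21 = 99.
T = 99/11 = 9 dBV.

9 dBV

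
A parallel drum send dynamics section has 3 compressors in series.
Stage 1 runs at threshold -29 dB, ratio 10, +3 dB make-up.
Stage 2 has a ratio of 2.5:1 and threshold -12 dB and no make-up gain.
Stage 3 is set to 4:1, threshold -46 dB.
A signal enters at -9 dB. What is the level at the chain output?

-40.5 dB

Stage 1: -9 dB is 20 dB over -29 dB; at 10:1 that becomes 2 dB over, giving -27 dB; +3 dB make-up → -24 dB.
Stage 2: -24 dB is at or below the -12 dB threshold — no compression; output -24 dB.
Stage 3: overshoot 22 dB → 22/4 = 5.5 dB → -40.5 dB.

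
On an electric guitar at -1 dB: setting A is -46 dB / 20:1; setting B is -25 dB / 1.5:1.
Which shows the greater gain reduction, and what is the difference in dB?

A: GR = 45 − 45/20 = 42.75 dB.
B: GR = 24 − 24/1.5 = 8 dB.
A applies 34.75 dB more gain reduction.

A, by 34.75 dB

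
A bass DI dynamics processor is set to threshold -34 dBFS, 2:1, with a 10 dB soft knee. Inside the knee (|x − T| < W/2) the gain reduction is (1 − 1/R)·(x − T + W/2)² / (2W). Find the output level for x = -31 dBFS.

x − T + W/2 = -31 − (-34) + 5 = 8.
GR = (1 − 1/2) × 8² / 20 = 0.5 × 64 / 20 = 1.6 dB.
Output = -31 − 1.6 = -32.6 dBFS.

-32.6 dBFS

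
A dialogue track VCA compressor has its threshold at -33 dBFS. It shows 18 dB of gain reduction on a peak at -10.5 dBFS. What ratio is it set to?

Input overshoot = -10.5 − (-33) = 22.5 dB.
Output overshoot = 22.5 − 18 = 4.5 dB.
Ratio = input overshoot / output overshoot = 22.5 / 4.5 = 5.

5:1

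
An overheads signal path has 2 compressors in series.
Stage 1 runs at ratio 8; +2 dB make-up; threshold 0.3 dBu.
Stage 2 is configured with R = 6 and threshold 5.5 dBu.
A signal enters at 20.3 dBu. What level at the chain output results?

4.8 dBu

Stage 1: 20.3 dBu is 20 dB over 0.3 dBu; at 8:1 that becomes 2.5 dB over, giving 2.8 dBu; +2 dB make-up → 4.8 dBu.
Stage 2: 4.8 dBu is at or below the 5.5 dBu threshold — no compression; output 4.8 dBu.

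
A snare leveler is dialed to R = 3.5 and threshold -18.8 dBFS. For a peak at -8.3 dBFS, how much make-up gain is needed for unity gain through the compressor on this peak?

7.5 dB

Without make-up, output = threshold + overshoot/3.5 = -18.8 + 3 = -15.8 dBFS.
Gap to target: 7.5 dB.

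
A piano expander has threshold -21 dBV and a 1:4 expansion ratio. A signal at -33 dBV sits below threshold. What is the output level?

-69 dBV

Below threshold, a 1:4 expander applies gain = (4−1)×(T − x) of attenuation.
(4−1) × 12 = 36 dB, so output = -33 − 36 = -69 dBV.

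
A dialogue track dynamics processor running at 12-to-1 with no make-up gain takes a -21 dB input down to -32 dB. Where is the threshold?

Input is 12 dB above T (since output overshoot × R = input overshoot: (-32 − T)·12 = -21 − T gives T = -33 dB).
Check: -33 + (-21 − (-33))/12 = -33 + 1 = -32 dB. ✓

-33 dB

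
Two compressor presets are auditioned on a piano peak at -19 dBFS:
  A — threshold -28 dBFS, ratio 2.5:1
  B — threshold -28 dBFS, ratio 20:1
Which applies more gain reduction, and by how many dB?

B, by 3.15 dB

A: overshoot 9 dB → output overshoot 3.6 dB → GR 5.4 dB.
B: overshoot 9 dB → output overshoot 0.45 dB → GR 8.55 dB.
Difference: 3.15 dB in favour of B.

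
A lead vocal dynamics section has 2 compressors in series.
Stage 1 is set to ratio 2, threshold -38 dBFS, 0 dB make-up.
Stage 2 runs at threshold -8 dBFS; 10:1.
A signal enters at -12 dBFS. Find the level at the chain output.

-25 dBFS

Stage 1: overshoot 26 dB → 26/2 = 13 dB → -25 dBFS.
Stage 2: -25 dBFS ≤ -8 dBFS, so stage 2 doesn't engage; output -25 dBFS.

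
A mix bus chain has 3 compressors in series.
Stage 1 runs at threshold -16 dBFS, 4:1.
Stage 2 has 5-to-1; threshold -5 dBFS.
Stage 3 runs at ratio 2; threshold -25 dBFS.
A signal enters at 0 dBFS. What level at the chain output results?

-18.5 dBFS

Stage 1: 16 dB above -16 dBFS, reduced 4:1 to 4 dB above → -12 dBFS.
Stage 2: below threshold (-12 ≤ -5); passes unchanged; output -12 dBFS.
Stage 3: -12 dBFS is 13 dB over -25 dBFS; at 2:1 that becomes 6.5 dB over, giving -18.5 dBFS.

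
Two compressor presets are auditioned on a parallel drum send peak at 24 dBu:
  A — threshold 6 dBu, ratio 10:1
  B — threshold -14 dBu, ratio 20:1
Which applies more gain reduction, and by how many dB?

B, by 19.9 dB

A: GR = 18 − 18/10 = 16.2 dB.
B: GR = 38 − 38/20 = 36.1 dB.
B applies 19.9 dB more gain reduction.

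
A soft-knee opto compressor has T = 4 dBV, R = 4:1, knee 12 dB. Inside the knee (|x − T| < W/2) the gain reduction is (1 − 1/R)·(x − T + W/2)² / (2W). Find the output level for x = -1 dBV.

x − T + W/2 = -1 − 4 + 6 = 1.
GR = (1 − 1/4) × 1² / 24 = 0.75 × 1 / 24 = 0.03125 dB.
Output = -1 − 0.03125 = -1.03125 dBV.

-1.03125 dBV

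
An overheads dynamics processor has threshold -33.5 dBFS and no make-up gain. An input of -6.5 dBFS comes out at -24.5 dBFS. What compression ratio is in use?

3:1

Input overshoot = -6.5 − (-33.5) = 27 dB; output overshoot = -24.5 − (-33.5) = 9 dB.
Ratio = 27 / 9 = 3.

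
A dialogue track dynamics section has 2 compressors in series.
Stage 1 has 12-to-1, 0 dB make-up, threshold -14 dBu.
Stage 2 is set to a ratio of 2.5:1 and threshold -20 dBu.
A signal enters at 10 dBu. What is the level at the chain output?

-16.8 dBu

Stage 1: overshoot 24 dB → 24/12 = 2 dB → -12 dBu.
Stage 2: overshoot 8 dB → 8/2.5 = 3.2 dB → -16.8 dBu.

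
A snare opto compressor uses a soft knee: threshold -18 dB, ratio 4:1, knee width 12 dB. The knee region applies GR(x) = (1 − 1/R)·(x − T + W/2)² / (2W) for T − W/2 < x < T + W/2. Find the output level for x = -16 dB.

x − T + W/2 = -16 − (-18) + 6 = 8.
GR = (1 − 1/4) × 8² / 24 = 0.75 × 64 / 24 = 2 dB.
Output = -16 − 2 = -18 dB.

-18 dB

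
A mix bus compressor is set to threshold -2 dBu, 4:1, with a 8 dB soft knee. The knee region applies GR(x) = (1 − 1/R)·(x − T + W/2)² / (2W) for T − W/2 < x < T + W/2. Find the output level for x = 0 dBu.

x − T + W/2 = 0 − (-2) + 4 = 6.
GR = (1 − 1/4) × 6² / 16 = 0.75 × 36 / 16 = 1.6875 dB.
Output = 0 − 1.6875 = -1.6875 dBu.

-1.6875 dBu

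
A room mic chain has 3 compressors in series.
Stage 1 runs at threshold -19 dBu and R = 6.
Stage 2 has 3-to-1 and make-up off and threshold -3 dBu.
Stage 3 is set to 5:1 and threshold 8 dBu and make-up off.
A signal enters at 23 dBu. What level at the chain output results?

-12 dBu

Stage 1: 23 dBu is 42 dB over -19 dBu; at 6:1 that becomes 7 dB over, giving -12 dBu.
Stage 2: -12 dBu is at or below the -3 dBu threshold — no compression; output -12 dBu.
Stage 3: below threshold (-12 ≤ 8); passes unchanged; output -12 dBu.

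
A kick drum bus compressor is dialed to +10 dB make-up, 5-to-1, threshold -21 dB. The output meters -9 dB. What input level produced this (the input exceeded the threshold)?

-11 dB

Stripping the +10 dB make-up gives -19 dB at the gain stage.
Post-compression overshoot = -19 − (-21) = 2 dB.
Undo the ratio: input overshoot = 2 × 5 = 10 dB, giving input = -11 dB.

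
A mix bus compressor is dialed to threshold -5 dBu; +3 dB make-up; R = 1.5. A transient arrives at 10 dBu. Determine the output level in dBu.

10 dBu sits 15 dB over threshold.
At 1.5:1 the overshoot is divided by 1.5, leaving 10 dB above threshold.
Output = -5 + 10 = 5 dBu; make-up adds 3 dB, giving 8 dBu.

8 dBu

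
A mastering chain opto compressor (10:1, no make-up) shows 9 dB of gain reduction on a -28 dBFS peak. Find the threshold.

-38 dBFS

Gain reduction = -28 − (-37) = 9 dB; output overshoot = GR / (R − 1) = 9 / 9 = 1 dB.
Threshold = output − output overshoot = -37 − 1 = -38 dBFS.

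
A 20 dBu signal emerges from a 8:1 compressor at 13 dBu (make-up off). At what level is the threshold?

12 dBu

Let T be the threshold. Output overshoot = (input overshoot)/R, so 13 − T = (20 − T)/8.
8·(13 − T) = 20 − T → 7·T = 104 − 20 = 84.
T = 84/7 = 12 dBu.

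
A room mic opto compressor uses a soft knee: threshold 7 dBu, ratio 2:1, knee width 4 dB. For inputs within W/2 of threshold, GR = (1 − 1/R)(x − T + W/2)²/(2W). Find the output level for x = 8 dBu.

x − T + W/2 = 8 − 7 + 2 = 3.
GR = (1 − 1/2) × 3² / 8 = 0.5 × 9 / 8 = 0.5625 dB.
Output = 8 − 0.5625 = 7.4375 dBu.

7.4375 dBu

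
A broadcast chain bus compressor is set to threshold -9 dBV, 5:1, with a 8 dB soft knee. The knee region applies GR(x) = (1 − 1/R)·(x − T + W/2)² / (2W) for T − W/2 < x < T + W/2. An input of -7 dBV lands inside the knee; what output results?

-8.8 dBV

x − T + W/2 = -7 − (-9) + 4 = 6.
GR = (1 − 1/5) × 6² / 16 = 0.8 × 36 / 16 = 1.8 dB.
Output = -7 − 1.8 = -8.8 dBV.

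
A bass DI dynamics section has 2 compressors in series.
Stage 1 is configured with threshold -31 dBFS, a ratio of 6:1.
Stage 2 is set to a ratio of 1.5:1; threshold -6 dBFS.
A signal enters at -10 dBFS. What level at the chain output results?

Stage 1: overshoot 21 dB → 21/6 = 3.5 dB → -27.5 dBFS.
Stage 2: -27.5 dBFS is at or below the -6 dBFS threshold — no compression; output -27.5 dBFS.

-27.5 dBFS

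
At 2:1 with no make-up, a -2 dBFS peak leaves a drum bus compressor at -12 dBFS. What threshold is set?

-22 dBFS

Gain reduction = -2 − (-12) = 10 dB; output overshoot = GR / (R − 1) = 10 / 1 = 10 dB.
Threshold = output − output overshoot = -12 − 10 = -22 dBFS.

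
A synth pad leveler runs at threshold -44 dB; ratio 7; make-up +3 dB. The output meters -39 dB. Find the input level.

-30 dB

Remove make-up: -39 − 3 = -42 dB.
That's 2 dB above the -44 dB threshold.
Undo the ratio: input overshoot = 2 × 7 = 14 dB, giving input = -30 dB.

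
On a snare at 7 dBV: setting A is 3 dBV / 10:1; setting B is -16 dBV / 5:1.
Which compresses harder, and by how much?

A: GR = 4 − 4/10 = 3.6 dB.
B: GR = 23 − 23/5 = 18.4 dB.
B applies 14.8 dB more gain reduction.

B, by 14.8 dB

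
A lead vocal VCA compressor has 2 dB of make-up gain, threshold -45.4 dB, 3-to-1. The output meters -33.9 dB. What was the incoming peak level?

-16.9 dB

Remove make-up: -33.9 − 2 = -35.9 dB.
The compressed level sits -35.9 − (-45.4) = 9.5 dB over threshold.
Input overshoot = R × output overshoot = 28.5 dB → input = -45.4 + 28.5 = -16.9 dB.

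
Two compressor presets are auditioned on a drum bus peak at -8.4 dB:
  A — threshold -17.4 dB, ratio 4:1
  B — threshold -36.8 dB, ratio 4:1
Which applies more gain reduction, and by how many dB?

A: GR = 9 − 9/4 = 6.75 dB.
B: GR = 28.4 − 28.4/4 = 21.3 dB.
Difference: 14.55 dB in favour of B.

B, by 14.55 dB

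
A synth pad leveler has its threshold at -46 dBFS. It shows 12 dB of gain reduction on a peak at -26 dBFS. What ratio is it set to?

Input overshoot = -26 − (-46) = 20 dB.
Output overshoot = 20 − 12 = 8 dB.
Ratio = input overshoot / output overshoot = 20 / 8 = 2.5.

2.5:1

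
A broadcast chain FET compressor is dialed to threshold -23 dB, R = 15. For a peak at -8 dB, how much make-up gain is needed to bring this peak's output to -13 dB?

9 dB

The peak compresses to -23 + 15/15 = -22 dB.
To reach -13 dB requires -13 − (-22) = 9 dB of make-up.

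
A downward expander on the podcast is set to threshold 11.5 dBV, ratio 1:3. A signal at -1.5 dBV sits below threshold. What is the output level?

-27.5 dBV

The input is 13 dB below the 11.5 dBV threshold.
A 1:3 expander multiplies undershoot by 3: 13 × 3 = 39 dB below threshold.
Output = 11.5 − 39 = -27.5 dBV.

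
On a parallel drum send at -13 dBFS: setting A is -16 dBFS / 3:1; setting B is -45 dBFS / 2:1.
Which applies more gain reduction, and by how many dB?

B, by 14 dB

A: 3 dB over, compressed to 1 dB over, so 2 dB of GR.
B: 32 dB over, compressed to 16 dB over, so 16 dB of GR.
B reduces 14 dB more.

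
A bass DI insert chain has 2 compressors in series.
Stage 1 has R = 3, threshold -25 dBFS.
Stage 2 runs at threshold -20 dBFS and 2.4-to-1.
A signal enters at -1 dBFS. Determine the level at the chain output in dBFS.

Stage 1: -1 dBFS is 24 dB over -25 dBFS; at 3:1 that becomes 8 dB over, giving -17 dBFS.
Stage 2: -17 dBFS is 3 dB over -20 dBFS; at 2.4:1 that becomes 1.25 dB over, giving -18.75 dBFS.

-18.75 dBFS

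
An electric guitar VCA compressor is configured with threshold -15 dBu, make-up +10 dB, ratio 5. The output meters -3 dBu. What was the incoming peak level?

-5 dBu

Remove make-up: -3 − 10 = -13 dBu.
That's 2 dB above the -15 dBu threshold.
Input overshoot = R × output overshoot = 10 dB → input = -15 + 10 = -5 dBu.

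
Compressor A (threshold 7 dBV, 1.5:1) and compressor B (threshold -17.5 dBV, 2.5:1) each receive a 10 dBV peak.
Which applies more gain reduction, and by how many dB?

B, by 15.5 dB

A: GR = 3 − 3/1.5 = 1 dB.
B: GR = 27.5 − 27.5/2.5 = 16.5 dB.
B applies 15.5 dB more gain reduction.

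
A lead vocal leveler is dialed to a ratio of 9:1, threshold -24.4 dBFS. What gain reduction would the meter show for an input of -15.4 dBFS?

8 dB

The signal is 9 dB above threshold.
At 9:1, output sits 9/9 = 1 dB above threshold.
GR = overshoot in − overshoot out = 9 − 1 = 8 dB.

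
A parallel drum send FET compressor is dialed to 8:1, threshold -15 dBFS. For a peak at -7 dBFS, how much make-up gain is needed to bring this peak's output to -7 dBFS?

The peak compresses to -15 + 8/8 = -14 dBFS.
To reach -7 dBFS requires -7 − (-14) = 7 dB of make-up.

7 dB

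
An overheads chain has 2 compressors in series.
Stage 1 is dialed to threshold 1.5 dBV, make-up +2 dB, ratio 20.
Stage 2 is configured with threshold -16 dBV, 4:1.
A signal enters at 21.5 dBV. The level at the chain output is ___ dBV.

-10.875 dBV

Stage 1: overshoot 20 dB → 20/20 = 1 dB → 2.5 dBV; +2 dB make-up → 4.5 dBV.
Stage 2: 20.5 dB above -16 dBV, reduced 4:1 to 5.125 dB above → -10.875 dBV.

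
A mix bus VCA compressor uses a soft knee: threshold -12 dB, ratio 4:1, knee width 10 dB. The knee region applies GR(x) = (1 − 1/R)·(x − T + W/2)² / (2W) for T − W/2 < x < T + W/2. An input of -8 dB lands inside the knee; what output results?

x − T + W/2 = -8 − (-12) + 5 = 9.
GR = (1 − 1/4) × 9² / 20 = 0.75 × 81 / 20 = 3.0375 dB.
Output = -8 − 3.0375 = -11.0375 dB.

-11.0375 dB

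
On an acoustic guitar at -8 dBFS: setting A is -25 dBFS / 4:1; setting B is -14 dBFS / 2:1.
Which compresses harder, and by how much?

A: GR = 17 − 17/4 = 12.75 dB.
B: GR = 6 − 6/2 = 3 dB.
Difference: 9.75 dB in favour of A.

A, by 9.75 dB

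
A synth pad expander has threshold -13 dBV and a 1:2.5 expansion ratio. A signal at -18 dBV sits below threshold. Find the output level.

Below threshold, a 1:2.5 expander applies gain = (2.5−1)×(T − x) of attenuation.
(2.5−1) × 5 = 7.5 dB, so output = -18 − 7.5 = -25.5 dBV.

-25.5 dBV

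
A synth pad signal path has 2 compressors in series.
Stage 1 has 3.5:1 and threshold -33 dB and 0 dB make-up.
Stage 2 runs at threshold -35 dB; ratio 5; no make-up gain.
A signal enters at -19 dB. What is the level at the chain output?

-33.8 dB

Stage 1: 14 dB above -33 dB, reduced 3.5:1 to 4 dB above → -29 dB.
Stage 2: 6 dB above -35 dB, reduced 5:1 to 1.2 dB above → -33.8 dB.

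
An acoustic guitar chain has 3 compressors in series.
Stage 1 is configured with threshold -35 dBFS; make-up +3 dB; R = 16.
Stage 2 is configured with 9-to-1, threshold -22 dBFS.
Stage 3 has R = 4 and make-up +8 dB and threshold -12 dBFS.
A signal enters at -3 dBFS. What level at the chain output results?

-22 dBFS

Stage 1: 32 dB above -35 dBFS, reduced 16:1 to 2 dB above → -33 dBFS; +3 dB make-up → -30 dBFS.
Stage 2: -30 dBFS is at or below the -22 dBFS threshold — no compression; output -30 dBFS.
Stage 3: below threshold (-30 ≤ -12); passes unchanged; make-up brings it to -22 dBFS.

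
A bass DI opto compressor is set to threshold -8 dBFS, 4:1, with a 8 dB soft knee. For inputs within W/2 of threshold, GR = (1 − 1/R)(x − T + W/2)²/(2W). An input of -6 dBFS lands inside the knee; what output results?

x − T + W/2 = -6 − (-8) + 4 = 6.
GR = (1 − 1/4) × 6² / 16 = 0.75 × 36 / 16 = 1.6875 dB.
Output = -6 − 1.6875 = -7.6875 dBFS.

-7.6875 dBFS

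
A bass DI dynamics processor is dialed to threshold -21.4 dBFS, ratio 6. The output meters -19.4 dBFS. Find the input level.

Post-compression overshoot = -19.4 − (-21.4) = 2 dB.
Before 6:1 compression the overshoot was 2 × 6 = 12 dB, so input = -21.4 + 12 = -9.4 dBFS.

-9.4 dBFS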